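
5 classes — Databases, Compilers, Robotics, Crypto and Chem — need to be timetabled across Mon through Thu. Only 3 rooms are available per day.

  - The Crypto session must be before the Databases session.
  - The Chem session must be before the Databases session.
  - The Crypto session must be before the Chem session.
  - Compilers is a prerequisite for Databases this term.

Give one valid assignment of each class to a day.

Compilers in Mon; Crypto in Mon; Robotics in Mon; Chem in Tue; Databases in Wed

Checking: Compilers(Mon) before Databases(Wed); Crypto(Mon) before Databases(Wed); Chem(Tue) before Databases(Wed); Crypto(Mon) before Chem(Tue); max 3 per day (cap 3).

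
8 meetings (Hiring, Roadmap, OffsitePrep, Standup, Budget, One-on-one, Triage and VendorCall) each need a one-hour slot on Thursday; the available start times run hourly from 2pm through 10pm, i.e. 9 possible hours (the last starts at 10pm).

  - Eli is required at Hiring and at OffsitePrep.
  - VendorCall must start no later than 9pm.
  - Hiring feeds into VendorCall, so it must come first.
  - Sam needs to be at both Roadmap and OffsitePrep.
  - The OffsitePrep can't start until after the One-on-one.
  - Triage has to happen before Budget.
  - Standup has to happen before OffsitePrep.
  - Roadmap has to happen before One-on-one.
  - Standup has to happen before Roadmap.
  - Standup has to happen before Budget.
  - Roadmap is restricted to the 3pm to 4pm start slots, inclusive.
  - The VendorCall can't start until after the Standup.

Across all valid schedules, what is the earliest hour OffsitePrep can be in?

5pm

Precedence pushes OffsitePrep to at least 5pm.
OffsitePrep at 5pm is achievable: Triage in 2pm; One-on-one in 4pm; Hiring in 2pm; Standup in 2pm; Roadmap in 3pm; VendorCall in 3pm; Budget in 3pm; OffsitePrep in 5pm.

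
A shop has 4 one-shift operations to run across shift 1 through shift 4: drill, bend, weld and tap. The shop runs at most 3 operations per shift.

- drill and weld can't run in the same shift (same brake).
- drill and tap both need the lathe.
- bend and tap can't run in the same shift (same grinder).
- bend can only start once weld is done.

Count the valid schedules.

Splitting on drill: it can be shift 1 (6), shift 2 (9), shift 3 (12), shift 4 (15). Listing each branch's schedules as (bend, weld, tap) by shift number:
drill=shift 1: (3,2,2) (3,2,4) (4,2,2) (4,2,3) (4,3,2) (4,3,3) — 6.
drill=shift 2: (2,1,1) (2,1,3) (2,1,4) (3,1,1) (3,1,4) (4,1,1) (4,1,3) (4,3,1) (4,3,3) — 9.
drill=shift 3: (2,1,1) (2,1,4) (3,1,1) (3,1,2) (3,1,4) (3,2,1) (3,2,2) (3,2,4) (4,1,1) (4,1,2) (4,2,1) (4,2,2) — 12.
drill=shift 4: (2,1,1) (2,1,3) (3,1,1) (3,1,2) (3,2,1) (3,2,2) (4,1,1) (4,1,2) (4,1,3) (4,2,1) (4,2,2) (4,2,3) (4,3,1) (4,3,2) (4,3,3) — 15.
Summing: 6 + 9 + 12 + 15 = 42.

42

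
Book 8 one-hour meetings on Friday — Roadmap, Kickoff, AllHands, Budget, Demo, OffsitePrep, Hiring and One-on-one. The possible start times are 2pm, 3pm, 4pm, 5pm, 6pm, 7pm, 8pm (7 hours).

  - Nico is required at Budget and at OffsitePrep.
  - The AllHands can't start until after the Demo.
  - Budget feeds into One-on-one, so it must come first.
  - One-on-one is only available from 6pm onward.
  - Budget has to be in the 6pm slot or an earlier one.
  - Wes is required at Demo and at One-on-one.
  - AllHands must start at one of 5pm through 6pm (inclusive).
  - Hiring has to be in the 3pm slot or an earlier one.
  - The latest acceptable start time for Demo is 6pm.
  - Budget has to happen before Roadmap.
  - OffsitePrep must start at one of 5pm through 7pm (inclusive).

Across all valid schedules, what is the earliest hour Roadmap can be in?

3pm

Precedence pushes Roadmap to at least 3pm.
Roadmap at 3pm is achievable: Demo=2pm, Hiring=2pm, AllHands=5pm, Roadmap=3pm, One-on-one=6pm, Budget=2pm, OffsitePrep=5pm, Kickoff=2pm.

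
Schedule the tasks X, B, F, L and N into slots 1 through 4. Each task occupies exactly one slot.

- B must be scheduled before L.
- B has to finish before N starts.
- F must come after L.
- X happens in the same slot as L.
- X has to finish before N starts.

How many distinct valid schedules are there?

Splitting on X: it can be 2 (4), 3 (2). Listing each branch's schedules as (B, F, L, N):
X=2: (1,3,2,3) (1,3,2,4) (1,4,2,3) (1,4,2,4) — 4.
X=3: (1,4,3,4) (2,4,3,4) — 2.
Summing: 4 + 2 = 6.

6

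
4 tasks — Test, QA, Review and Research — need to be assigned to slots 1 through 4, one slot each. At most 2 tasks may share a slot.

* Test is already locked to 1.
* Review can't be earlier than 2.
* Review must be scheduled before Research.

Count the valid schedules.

12

Splitting on QA: it can be 1 (3), 2 (3), 3 (3), 4 (3). Listing each branch's schedules as (Test, Review, Research):
QA=1: (1,2,3) (1,2,4) (1,3,4) — 3.
QA=2: (1,2,3) (1,2,4) (1,3,4) — 3.
QA=3: (1,2,3) (1,2,4) (1,3,4) — 3.
QA=4: (1,2,3) (1,2,4) (1,3,4) — 3.
Summing: 3 + 3 + 3 + 3 = 12.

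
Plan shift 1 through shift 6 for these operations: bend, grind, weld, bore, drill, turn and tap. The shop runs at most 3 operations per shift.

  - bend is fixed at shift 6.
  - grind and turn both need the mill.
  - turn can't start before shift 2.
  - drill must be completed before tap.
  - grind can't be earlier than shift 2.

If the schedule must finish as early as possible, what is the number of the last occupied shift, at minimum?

shift 6

The precedence chain requires at least 2 distinct shifts.
With at most 3 per shift and 7 operations, at least 3 shifts are needed.
bend can't be placed before shift 6, so the schedule must run through at least shift 6.
6 works (last occupied shift: shift 6): for example weld=shift 1; turn=shift 3; drill=shift 1; bore=shift 1; grind=shift 2; tap=shift 2; bend=shift 6.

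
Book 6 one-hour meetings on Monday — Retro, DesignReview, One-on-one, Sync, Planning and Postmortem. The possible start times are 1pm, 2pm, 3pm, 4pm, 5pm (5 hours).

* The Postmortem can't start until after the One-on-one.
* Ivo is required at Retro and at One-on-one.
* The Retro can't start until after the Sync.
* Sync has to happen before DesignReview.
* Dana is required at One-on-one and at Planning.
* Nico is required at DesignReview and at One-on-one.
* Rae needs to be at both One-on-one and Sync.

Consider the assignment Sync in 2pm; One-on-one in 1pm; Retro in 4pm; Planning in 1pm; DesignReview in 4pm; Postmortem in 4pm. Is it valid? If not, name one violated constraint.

Sync has to happen before DesignReview — holds.
Ivo is required at Retro and at One-on-one — holds.
The Postmortem can't start until after the One-on-one — holds.
Dana is required at One-on-one and at Planning — violated.
The Retro can't start until after the Sync — holds.
Rae needs to be at both One-on-one and Sync — holds.
Nico is required at DesignReview and at One-on-one — holds.

No. Dana is required at One-on-one and at Planning is not satisfied.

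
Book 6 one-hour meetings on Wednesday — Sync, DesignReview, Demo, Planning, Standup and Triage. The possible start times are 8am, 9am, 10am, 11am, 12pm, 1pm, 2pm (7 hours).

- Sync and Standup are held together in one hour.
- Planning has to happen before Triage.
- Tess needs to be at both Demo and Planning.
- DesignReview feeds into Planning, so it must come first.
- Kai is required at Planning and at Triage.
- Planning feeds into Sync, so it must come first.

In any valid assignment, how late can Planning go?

Precedence pushes Planning to at least 9am; downstream work caps Planning at 1pm.
Planning at 1pm is achievable: Planning in 1pm, Standup in 2pm, Demo in 8am, Sync in 2pm, DesignReview in 8am, Triage in 2pm.

1pm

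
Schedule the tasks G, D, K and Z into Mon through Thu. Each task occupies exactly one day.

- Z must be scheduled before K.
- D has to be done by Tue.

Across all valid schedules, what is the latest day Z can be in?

Wed

Downstream work caps Z at Wed.
Z at Wed is achievable: G=Mon; D=Mon; Z=Wed; K=Thu.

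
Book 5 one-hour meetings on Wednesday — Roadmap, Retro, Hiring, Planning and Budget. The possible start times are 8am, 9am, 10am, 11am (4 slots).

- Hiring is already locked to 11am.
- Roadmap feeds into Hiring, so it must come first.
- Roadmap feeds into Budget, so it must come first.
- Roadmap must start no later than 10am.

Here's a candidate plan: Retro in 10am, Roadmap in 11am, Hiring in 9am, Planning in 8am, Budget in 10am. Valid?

Invalid. Roadmap feeds into Hiring, so it must come first.

Roadmap feeds into Hiring, so it must come first — violated.
Hiring is already locked to 11am — violated.
Roadmap must start no later than 10am — violated.
Roadmap feeds into Budget, so it must come first — violated.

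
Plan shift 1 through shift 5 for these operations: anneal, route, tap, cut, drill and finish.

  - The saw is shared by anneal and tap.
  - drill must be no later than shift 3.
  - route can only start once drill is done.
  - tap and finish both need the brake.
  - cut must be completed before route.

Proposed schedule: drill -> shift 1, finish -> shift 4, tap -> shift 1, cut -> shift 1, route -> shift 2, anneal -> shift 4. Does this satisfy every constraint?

drill must be no later than shift 3 — holds.
route can only start once drill is done — holds.
cut must be completed before route — holds.
The saw is shared by anneal and tap — holds.
tap and finish both need the brake — holds.

Valid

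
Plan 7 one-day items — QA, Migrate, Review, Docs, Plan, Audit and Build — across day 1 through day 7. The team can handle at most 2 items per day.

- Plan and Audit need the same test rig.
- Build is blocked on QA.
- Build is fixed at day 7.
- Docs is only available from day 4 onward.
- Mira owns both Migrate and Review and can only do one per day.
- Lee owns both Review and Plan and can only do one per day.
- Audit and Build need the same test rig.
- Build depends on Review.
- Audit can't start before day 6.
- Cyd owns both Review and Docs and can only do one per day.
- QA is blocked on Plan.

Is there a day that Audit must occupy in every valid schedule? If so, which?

Audit's window is day 6–day 7.
Build is fixed at day 7, and Audit can't share a day with Build.
So Audit must be day 6.

day 6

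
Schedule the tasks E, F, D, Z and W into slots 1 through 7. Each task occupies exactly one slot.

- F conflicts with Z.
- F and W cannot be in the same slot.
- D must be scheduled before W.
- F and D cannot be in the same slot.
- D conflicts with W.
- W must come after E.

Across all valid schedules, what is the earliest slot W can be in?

Precedence pushes W to at least 2.
W at 2 is achievable: Z in 1; W in 2; F in 3; E in 1; D in 1.

2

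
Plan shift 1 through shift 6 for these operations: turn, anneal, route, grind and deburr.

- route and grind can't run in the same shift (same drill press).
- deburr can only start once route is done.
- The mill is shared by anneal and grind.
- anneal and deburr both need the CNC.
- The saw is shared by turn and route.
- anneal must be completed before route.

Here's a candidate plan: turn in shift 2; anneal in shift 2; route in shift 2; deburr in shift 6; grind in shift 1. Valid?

anneal must be completed before route — violated.
The mill is shared by anneal and grind — holds.
The saw is shared by turn and route — violated.
deburr can only start once route is done — holds.
route and grind can't run in the same shift (same drill press) — holds.
anneal and deburr both need the CNC — holds.

No. The saw is shared by turn and route is not satisfied.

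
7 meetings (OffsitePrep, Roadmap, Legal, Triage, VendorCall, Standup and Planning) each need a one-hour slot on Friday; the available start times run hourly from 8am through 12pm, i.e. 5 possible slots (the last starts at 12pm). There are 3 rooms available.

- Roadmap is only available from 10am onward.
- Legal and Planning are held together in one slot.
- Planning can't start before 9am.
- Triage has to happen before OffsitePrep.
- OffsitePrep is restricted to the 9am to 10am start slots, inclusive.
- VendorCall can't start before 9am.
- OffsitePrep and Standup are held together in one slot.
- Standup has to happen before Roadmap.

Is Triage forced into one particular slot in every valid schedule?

No

Triage can be 8am (e.g. Planning=10am; Triage=8am; Legal=10am; VendorCall=9am; Roadmap=10am; Standup=9am; OffsitePrep=9am) or 9am (e.g. Planning in 11am; Triage in 9am; Standup in 10am; VendorCall in 9am; Legal in 11am; OffsitePrep in 10am; Roadmap in 11am).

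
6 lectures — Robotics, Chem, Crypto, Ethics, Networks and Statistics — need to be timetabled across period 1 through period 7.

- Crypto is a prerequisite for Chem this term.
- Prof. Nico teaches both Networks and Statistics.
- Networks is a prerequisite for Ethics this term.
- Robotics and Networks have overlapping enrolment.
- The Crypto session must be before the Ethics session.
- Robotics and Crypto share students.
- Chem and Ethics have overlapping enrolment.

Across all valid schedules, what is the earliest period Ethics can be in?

Precedence pushes Ethics to at least period 2.
Ethics at period 2 is achievable: Robotics -> period 2, Crypto -> period 1, Networks -> period 1, Chem -> period 3, Statistics -> period 2, Ethics -> period 2.

period 2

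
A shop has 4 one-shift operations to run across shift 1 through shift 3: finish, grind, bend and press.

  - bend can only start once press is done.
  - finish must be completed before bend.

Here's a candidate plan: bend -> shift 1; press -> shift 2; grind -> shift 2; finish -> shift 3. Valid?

bend can only start once press is done — violated.
finish must be completed before bend — violated.

Invalid. finish must be completed before bend.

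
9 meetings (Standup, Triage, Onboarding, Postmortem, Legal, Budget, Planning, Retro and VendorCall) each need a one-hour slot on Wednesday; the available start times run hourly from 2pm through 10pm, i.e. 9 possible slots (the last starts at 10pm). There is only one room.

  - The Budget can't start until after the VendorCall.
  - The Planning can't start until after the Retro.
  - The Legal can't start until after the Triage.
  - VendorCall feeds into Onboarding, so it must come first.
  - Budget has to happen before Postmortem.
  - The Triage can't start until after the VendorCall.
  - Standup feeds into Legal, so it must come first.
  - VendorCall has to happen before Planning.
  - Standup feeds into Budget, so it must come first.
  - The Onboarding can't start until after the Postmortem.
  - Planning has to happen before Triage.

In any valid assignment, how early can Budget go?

4pm

Precedence pushes Budget to at least 3pm; downstream work caps Budget at 8pm.
Budget at 4pm is achievable: VendorCall in 2pm, Planning in 6pm, Legal in 10pm, Retro in 5pm, Postmortem in 8pm, Triage in 7pm, Onboarding in 9pm, Standup in 3pm, Budget in 4pm.
Nothing earlier works — the capacity limit rule out every slot before 4pm.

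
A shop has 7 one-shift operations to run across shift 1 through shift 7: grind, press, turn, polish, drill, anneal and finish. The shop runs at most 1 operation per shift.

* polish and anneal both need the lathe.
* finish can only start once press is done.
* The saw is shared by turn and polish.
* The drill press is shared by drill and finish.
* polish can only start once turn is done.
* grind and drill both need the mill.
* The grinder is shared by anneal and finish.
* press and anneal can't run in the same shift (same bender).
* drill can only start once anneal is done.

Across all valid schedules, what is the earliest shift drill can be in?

Precedence pushes drill to at least shift 2.
drill at shift 2 is achievable: anneal in shift 1, turn in shift 4, finish in shift 6, polish in shift 5, drill in shift 2, grind in shift 7, press in shift 3.

shift 2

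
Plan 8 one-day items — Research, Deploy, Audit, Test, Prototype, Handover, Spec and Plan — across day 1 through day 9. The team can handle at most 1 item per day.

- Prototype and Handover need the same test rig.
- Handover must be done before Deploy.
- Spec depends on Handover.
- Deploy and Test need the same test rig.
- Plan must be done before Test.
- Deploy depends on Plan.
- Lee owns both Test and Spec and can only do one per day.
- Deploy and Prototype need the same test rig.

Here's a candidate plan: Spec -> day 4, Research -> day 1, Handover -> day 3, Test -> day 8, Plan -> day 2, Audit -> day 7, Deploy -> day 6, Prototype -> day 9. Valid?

Yes

Prototype and Handover need the same test rig — holds.
Deploy and Prototype need the same test rig — holds.
Spec depends on Handover — holds.
The team can handle at most 1 item per day — holds.
Deploy depends on Plan — holds.
Lee owns both Test and Spec and can only do one per day — holds.
Plan must be done before Test — holds.
Deploy and Test need the same test rig — holds.
Handover must be done before Deploy — holds.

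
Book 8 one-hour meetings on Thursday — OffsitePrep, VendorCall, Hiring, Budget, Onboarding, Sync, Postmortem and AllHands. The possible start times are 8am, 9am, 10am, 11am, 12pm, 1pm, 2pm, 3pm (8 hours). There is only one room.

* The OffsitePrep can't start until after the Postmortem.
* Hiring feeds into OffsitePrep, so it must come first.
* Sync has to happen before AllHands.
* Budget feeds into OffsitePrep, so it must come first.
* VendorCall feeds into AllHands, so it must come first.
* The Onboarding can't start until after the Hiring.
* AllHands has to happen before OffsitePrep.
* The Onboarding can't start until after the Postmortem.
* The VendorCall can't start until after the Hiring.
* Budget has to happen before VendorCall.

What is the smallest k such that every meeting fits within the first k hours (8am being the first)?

The precedence chain requires at least 4 distinct hours.
With at most 1 per hour and 8 meetings, at least 8 hours are needed.
8 works (last occupied hour: 3pm): for example OffsitePrep=2pm; Onboarding=3pm; Postmortem=1pm; Budget=9am; VendorCall=10am; AllHands=12pm; Sync=11am; Hiring=8am.

8 hours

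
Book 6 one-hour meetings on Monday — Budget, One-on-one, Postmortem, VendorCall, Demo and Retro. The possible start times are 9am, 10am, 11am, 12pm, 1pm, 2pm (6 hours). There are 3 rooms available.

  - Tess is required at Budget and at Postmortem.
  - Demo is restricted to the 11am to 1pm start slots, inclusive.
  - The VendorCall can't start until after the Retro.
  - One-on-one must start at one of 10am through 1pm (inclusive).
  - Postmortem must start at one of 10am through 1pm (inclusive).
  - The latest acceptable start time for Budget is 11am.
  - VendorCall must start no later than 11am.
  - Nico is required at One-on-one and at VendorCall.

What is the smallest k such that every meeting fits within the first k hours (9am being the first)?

3 hours

The precedence chain requires at least 2 distinct hours.
With at most 3 per hour and 6 meetings, at least 2 hours are needed.
Demo can't be placed before 11am — that is hour 3 counting from 9am — so the schedule must run through at least 3 hours.
3 works (last occupied hour: 11am): for example VendorCall=11am, Retro=9am, Postmortem=10am, Demo=11am, One-on-one=10am, Budget=9am.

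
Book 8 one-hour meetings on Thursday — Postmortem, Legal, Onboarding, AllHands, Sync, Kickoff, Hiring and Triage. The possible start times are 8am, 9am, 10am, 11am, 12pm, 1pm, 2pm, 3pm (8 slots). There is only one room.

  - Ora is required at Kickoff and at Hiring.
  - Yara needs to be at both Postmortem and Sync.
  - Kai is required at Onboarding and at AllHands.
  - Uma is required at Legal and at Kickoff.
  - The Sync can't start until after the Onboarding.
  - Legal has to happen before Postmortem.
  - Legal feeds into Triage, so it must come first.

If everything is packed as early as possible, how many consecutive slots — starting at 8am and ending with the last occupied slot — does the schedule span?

The precedence chain requires at least 2 distinct slots.
With at most 1 per slot and 8 meetings, at least 8 slots are needed.
8 works (last occupied slot: 3pm): for example Onboarding in 10am; Kickoff in 2pm; Hiring in 3pm; Triage in 12pm; AllHands in 1pm; Postmortem in 9am; Legal in 8am; Sync in 11am.

8 slots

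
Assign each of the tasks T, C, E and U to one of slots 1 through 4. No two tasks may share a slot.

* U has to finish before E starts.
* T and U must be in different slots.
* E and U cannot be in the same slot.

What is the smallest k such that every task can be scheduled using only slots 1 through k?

4 slots

The precedence chain requires at least 2 distinct slots.
With at most 1 per slot and 4 tasks, at least 4 slots are needed.
4 works (last occupied slot: 4): for example E -> 2, T -> 3, C -> 4, U -> 1.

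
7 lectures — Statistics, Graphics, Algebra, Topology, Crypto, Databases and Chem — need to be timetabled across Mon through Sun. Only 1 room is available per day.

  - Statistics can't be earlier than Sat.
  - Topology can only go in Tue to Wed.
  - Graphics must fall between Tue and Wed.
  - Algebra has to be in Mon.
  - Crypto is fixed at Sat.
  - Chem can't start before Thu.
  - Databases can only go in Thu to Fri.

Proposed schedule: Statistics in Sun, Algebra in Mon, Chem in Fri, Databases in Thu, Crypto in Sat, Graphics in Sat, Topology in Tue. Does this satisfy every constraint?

Invalid. Graphics must fall between Tue and Wed.

Chem can't start before Thu — holds.
Crypto is fixed at Sat — holds.
Graphics must fall between Tue and Wed — violated.
Databases can only go in Thu to Fri — holds.
Only 1 room is available per day — violated.
Algebra has to be in Mon — holds.
Statistics can't be earlier than Sat — holds.
Topology can only go in Tue to Wed — holds.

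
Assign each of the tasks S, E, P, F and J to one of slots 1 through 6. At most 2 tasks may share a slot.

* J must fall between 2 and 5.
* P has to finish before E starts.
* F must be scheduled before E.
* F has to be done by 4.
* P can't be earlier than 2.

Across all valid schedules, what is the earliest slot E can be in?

Precedence pushes E to at least 3.
E at 3 is achievable: E -> 3, P -> 2, F -> 1, J -> 2, S -> 1.

3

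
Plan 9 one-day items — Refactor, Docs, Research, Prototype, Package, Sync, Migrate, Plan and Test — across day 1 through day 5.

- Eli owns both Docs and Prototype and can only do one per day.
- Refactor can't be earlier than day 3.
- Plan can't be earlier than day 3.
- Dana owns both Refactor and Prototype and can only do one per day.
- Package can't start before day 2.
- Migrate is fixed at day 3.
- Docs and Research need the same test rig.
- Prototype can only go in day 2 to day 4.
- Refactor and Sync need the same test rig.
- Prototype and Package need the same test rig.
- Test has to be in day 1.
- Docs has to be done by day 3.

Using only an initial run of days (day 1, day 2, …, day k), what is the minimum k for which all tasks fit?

Refactor can't be placed before day 3, so the schedule must run through at least day 3.
3 works (last occupied day: day 3): for example Refactor in day 3; Package in day 3; Migrate in day 3; Plan in day 3; Prototype in day 2; Research in day 2; Sync in day 1; Test in day 1; Docs in day 1.

3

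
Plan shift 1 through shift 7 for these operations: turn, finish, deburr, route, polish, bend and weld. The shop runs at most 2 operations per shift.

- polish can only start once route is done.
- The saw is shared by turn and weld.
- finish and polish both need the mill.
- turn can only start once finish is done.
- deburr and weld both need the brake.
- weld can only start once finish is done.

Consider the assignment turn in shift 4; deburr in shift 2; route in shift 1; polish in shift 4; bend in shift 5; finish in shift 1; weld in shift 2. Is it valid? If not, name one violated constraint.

No — it violates: deburr and weld both need the brake

weld can only start once finish is done — holds.
turn can only start once finish is done — holds.
The saw is shared by turn and weld — holds.
finish and polish both need the mill — holds.
deburr and weld both need the brake — violated.
polish can only start once route is done — holds.
The shop runs at most 2 operations per shift — holds.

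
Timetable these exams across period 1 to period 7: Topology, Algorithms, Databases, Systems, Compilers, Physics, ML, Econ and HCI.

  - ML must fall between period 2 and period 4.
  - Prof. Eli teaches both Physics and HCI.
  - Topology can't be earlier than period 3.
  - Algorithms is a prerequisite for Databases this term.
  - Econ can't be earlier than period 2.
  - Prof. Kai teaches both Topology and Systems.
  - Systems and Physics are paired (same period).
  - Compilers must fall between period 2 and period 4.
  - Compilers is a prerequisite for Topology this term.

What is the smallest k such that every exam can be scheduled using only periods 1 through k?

3

The precedence chain requires at least 2 distinct periods.
Topology can't be placed before period 3, so the schedule must run through at least period 3.
3 works (last occupied period: period 3): for example Systems in period 1; Algorithms in period 1; Compilers in period 2; Physics in period 1; ML in period 2; HCI in period 2; Databases in period 2; Econ in period 2; Topology in period 3.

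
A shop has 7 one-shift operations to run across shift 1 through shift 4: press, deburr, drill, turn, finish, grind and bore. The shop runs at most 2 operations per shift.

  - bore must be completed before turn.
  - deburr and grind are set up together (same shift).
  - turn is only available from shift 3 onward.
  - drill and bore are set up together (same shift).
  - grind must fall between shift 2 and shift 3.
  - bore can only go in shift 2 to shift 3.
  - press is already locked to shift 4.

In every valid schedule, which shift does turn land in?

Turn is available from shift 3.
So turn is pinned to shift 4.

shift 4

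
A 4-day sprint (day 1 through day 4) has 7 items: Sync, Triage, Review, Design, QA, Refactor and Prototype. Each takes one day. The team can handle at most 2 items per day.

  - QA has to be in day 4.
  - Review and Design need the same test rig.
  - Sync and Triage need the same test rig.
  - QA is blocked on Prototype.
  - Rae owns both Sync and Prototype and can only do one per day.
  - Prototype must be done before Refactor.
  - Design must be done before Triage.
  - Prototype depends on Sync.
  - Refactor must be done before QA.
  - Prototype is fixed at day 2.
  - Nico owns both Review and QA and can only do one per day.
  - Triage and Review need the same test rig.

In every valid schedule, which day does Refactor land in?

day 3

Prototype is fixed at day 2 and must come before Refactor, so Refactor is at least day 3.
QA is fixed at day 4 and must come after Refactor, so Refactor is at most day 3.
So Refactor must be day 3.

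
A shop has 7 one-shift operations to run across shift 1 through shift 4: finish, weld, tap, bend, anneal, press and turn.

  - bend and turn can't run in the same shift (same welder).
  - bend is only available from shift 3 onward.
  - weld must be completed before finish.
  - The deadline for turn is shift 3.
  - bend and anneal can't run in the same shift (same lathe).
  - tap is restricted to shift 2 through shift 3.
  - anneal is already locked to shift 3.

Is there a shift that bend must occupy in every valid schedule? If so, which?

shift 4

bend's window is shift 3–shift 4.
anneal is fixed at shift 3, and bend can't share a shift with anneal.
So bend must be shift 4.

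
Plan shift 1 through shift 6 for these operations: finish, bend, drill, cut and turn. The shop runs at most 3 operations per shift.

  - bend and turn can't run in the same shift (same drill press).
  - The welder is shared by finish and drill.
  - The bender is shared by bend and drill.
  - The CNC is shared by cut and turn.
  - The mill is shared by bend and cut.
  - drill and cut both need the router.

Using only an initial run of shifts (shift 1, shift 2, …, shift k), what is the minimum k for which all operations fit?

With at most 3 per shift and 5 operations, at least 2 shifts are needed.
Could 2 shifts be enough, i.e. nothing placed later than shift 2? No: bend, drill and cut must all be in different shifts (bend/drill can't share; bend/cut can't share; drill/cut can't share), but only 2 shifts are available: 3 operations can't fit in 2 distinct shifts.
So 2 shifts is not enough.
3 works (last occupied shift: shift 3): for example turn in shift 2; finish in shift 1; bend in shift 1; drill in shift 2; cut in shift 3.

3 shifts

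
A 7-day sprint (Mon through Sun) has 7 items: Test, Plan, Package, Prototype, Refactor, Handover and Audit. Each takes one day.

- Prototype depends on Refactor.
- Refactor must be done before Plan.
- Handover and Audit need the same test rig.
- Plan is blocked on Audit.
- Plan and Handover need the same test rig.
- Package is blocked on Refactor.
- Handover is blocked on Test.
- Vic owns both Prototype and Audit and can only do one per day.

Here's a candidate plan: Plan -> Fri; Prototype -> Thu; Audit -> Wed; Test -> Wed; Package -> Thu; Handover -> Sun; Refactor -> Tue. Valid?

Vic owns both Prototype and Audit and can only do one per day — holds.
Plan is blocked on Audit — holds.
Refactor must be done before Plan — holds.
Prototype depends on Refactor — holds.
Handover and Audit need the same test rig — holds.
Package is blocked on Refactor — holds.
Plan and Handover need the same test rig — holds.
Handover is blocked on Test — holds.

Valid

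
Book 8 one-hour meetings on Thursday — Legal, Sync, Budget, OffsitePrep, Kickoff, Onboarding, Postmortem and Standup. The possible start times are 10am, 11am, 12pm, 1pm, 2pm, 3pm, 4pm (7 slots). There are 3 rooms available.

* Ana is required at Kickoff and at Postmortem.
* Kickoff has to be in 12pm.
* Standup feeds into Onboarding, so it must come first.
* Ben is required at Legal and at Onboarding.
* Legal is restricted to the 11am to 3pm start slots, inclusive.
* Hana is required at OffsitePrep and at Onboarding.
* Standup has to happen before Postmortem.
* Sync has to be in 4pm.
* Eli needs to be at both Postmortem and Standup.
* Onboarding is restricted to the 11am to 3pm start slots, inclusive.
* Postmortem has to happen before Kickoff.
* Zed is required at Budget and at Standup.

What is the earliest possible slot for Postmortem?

11am

Precedence pushes Postmortem to at least 11am; downstream work caps Postmortem at 11am.
Postmortem at 11am is achievable: Kickoff in 12pm, OffsitePrep in 10am, Budget in 11am, Legal in 12pm, Postmortem in 11am, Onboarding in 11am, Standup in 10am, Sync in 4pm.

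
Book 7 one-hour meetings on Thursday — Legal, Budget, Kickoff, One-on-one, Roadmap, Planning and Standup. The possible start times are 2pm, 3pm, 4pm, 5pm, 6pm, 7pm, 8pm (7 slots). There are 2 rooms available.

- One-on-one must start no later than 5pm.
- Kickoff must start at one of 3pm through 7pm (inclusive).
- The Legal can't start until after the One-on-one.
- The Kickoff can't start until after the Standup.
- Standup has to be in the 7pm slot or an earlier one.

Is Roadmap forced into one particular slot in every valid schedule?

No

Roadmap can be 2pm (e.g. Planning -> 5pm, Budget -> 4pm, Legal -> 3pm, Roadmap -> 2pm, Standup -> 3pm, Kickoff -> 4pm, One-on-one -> 2pm) or 3pm (e.g. Budget -> 4pm; Planning -> 5pm; Roadmap -> 3pm; Standup -> 2pm; Kickoff -> 3pm; Legal -> 4pm; One-on-one -> 2pm).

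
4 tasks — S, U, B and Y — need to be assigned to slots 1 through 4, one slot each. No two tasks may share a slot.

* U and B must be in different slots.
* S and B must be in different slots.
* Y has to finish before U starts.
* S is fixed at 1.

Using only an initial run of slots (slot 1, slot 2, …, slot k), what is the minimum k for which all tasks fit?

4

The precedence chain requires at least 2 distinct slots.
With at most 1 per slot and 4 tasks, at least 4 slots are needed.
4 works (last occupied slot: 4): for example B -> 4, Y -> 2, U -> 3, S -> 1.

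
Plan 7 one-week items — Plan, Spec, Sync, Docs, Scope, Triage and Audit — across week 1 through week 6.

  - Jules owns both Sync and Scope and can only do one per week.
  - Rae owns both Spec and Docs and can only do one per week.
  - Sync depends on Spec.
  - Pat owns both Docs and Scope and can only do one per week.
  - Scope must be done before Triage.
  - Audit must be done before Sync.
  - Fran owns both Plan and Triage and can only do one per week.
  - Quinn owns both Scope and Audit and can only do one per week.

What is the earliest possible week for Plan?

week 1

Plan at week 1 is achievable: Plan -> week 1; Sync -> week 2; Spec -> week 1; Docs -> week 2; Scope -> week 3; Triage -> week 4; Audit -> week 1.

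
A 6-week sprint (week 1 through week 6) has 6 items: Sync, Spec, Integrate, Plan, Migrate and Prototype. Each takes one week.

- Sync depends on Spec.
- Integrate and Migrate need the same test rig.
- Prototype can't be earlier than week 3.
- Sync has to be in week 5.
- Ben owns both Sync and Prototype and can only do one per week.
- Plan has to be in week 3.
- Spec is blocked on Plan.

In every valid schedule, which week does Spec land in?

Plan is fixed at week 3 and must come before Spec, so Spec is at least week 4.
Sync is fixed at week 5 and must come after Spec, so Spec is at most week 4.
So Spec must be week 4.

week 4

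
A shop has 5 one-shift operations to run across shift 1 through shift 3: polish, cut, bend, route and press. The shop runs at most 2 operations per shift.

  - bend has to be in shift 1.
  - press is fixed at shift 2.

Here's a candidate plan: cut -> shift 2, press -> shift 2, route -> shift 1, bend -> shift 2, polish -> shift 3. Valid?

No. bend has to be in shift 1 is not satisfied.

press is fixed at shift 2 — holds.
The shop runs at most 2 operations per shift — violated.
bend has to be in shift 1 — violated.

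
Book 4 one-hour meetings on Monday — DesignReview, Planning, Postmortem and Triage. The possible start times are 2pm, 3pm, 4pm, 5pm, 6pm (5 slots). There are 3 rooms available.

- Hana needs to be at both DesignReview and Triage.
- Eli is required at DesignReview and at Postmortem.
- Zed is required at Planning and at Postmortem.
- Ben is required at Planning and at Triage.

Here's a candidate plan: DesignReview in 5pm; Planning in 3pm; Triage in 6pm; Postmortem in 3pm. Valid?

Hana needs to be at both DesignReview and Triage — holds.
Eli is required at DesignReview and at Postmortem — holds.
There are 3 rooms available — holds.
Ben is required at Planning and at Triage — holds.
Zed is required at Planning and at Postmortem — violated.

No — it violates: Zed is required at Planning and at Postmortem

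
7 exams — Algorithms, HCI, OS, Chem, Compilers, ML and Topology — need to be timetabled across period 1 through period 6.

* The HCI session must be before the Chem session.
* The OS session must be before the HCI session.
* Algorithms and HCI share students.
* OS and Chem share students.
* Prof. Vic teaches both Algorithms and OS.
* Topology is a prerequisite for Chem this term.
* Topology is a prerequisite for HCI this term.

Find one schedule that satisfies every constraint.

Chem -> period 3, ML -> period 1, Topology -> period 1, Algorithms -> period 3, HCI -> period 2, Compilers -> period 1, OS -> period 1

Checking: HCI(period 2) before Chem(period 3); OS(period 1) before HCI(period 2); Topology(period 1) before HCI(period 2); Topology(period 1) before Chem(period 3); OS(period 1) != Chem(period 3); Algorithms(period 3) != HCI(period 2); Algorithms(period 3) != OS(period 1).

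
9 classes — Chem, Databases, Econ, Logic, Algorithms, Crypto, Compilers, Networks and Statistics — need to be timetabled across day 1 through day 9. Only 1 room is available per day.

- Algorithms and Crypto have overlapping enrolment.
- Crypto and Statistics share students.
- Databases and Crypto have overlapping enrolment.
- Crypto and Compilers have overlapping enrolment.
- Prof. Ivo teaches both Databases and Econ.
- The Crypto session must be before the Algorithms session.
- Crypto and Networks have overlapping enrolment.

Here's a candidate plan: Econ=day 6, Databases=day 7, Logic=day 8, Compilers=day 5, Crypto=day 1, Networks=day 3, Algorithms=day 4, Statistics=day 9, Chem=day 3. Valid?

No. Only 1 room is available per day is not satisfied.

Algorithms and Crypto have overlapping enrolment — holds.
The Crypto session must be before the Algorithms session — holds.
Only 1 room is available per day — violated.
Prof. Ivo teaches both Databases and Econ — holds.
Crypto and Compilers have overlapping enrolment — holds.
Databases and Crypto have overlapping enrolment — holds.
Crypto and Networks have overlapping enrolment — holds.
Crypto and Statistics share students — holds.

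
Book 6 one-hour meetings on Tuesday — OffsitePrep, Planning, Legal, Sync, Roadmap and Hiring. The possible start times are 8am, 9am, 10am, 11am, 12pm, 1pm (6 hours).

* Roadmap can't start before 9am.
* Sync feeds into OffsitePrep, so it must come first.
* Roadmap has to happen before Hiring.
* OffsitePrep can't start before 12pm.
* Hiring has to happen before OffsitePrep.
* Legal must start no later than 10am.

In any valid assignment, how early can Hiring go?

10am

Precedence pushes Hiring to at least 10am; downstream work caps Hiring at 12pm.
Hiring at 10am is achievable: OffsitePrep in 12pm, Hiring in 10am, Sync in 8am, Planning in 8am, Roadmap in 9am, Legal in 8am.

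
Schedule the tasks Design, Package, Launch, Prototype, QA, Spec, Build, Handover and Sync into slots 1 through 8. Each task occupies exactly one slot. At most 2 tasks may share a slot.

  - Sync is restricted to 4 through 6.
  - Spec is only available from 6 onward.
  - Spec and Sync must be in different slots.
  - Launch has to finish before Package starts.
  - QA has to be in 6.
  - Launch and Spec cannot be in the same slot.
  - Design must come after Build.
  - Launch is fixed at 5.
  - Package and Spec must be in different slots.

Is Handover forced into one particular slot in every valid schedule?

Handover can be 1 (e.g. Sync=4; Spec=6; Launch=5; Package=7; QA=6; Handover=1; Prototype=2; Build=1; Design=2) or 2 (e.g. Design -> 2, Package -> 7, Handover -> 2, Prototype -> 1, Spec -> 6, Launch -> 5, Sync -> 4, QA -> 6, Build -> 1).

No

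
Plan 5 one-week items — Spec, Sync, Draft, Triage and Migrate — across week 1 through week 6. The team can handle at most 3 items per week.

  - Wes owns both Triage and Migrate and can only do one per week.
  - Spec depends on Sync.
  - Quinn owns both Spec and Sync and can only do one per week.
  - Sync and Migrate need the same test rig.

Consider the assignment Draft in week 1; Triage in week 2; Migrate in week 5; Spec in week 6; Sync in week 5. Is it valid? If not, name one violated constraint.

The team can handle at most 3 items per week — holds.
Quinn owns both Spec and Sync and can only do one per week — holds.
Sync and Migrate need the same test rig — violated.
Spec depends on Sync — holds.
Wes owns both Triage and Migrate and can only do one per week — holds.

No — it violates: Sync and Migrate need the same test rig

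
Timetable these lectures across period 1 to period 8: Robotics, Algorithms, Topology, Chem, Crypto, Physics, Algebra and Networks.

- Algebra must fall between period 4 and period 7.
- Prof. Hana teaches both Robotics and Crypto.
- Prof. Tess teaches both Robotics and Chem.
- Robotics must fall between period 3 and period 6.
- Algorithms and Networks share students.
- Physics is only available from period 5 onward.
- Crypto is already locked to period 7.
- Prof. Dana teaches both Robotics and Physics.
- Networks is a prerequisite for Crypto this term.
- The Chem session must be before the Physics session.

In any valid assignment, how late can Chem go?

Downstream work caps Chem at period 7.
Chem at period 7 is achievable: Crypto -> period 7; Algebra -> period 4; Algorithms -> period 2; Chem -> period 7; Topology -> period 1; Networks -> period 1; Physics -> period 8; Robotics -> period 3.

period 7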